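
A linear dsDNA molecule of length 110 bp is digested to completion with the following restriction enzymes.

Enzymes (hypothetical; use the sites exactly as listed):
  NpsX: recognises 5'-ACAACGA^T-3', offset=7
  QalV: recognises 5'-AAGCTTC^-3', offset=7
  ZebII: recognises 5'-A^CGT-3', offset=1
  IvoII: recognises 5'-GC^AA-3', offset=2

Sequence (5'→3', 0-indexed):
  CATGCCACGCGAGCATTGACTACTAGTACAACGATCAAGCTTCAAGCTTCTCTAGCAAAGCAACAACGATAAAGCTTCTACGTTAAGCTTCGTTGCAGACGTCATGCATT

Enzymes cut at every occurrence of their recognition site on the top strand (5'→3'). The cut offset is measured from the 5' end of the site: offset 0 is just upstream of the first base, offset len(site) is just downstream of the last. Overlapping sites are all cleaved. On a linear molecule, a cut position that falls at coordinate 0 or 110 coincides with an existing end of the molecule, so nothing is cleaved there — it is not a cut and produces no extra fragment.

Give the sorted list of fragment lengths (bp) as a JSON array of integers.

Scan for sites:
  NpsX (ACAACGAT, off=7): starts [27, 62] → cuts [34, 69]
  QalV (AAGCTTC, off=7): starts [36, 43, 71, 84] → cuts [43, 50, 78, 91]
  ZebII (ACGT, off=1): starts [79, 98] → cuts [80, 99]
  IvoII (GCAA, off=2): starts [54, 59] → cuts [56, 61]

Pooled cuts: [34, 43, 50, 56, 61, 69, 78, 80, 91, 99]

Fragments:
  [0,34): 34 bp
  [34,43): 9 bp
  [43,50): 7 bp
  [50,56): 6 bp
  [56,61): 5 bp
  [61,69): 8 bp
  [69,78): 9 bp
  [78,80): 2 bp
  [80,91): 11 bp
  [91,99): 8 bp
  [99,110): 11 bp

[2,5,6,7,8,8,9,9,11,11,34]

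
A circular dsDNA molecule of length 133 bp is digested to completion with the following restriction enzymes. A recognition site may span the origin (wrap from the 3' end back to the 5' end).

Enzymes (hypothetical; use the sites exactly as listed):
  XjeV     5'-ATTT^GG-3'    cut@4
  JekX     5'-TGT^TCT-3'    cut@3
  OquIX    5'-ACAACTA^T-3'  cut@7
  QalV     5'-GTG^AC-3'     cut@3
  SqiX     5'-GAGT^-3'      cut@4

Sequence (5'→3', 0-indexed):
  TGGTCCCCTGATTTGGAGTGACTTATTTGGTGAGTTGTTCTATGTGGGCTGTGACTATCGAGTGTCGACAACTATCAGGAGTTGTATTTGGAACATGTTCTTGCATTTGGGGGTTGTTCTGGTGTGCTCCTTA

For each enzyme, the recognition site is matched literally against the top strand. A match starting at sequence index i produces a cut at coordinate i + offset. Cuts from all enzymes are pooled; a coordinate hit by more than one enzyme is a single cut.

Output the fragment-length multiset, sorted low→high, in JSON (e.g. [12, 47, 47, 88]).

Site scan:
  XjeV ATTTGG/4: at [10, 24, 85, 104] ⇒ [14, 28, 89, 108]
  JekX TGTTCT/3: at [35, 95, 114] ⇒ [38, 98, 117]
  OquIX ACAACTAT/7: at [67] ⇒ [74]
  QalV GTGAC/3: at [17, 50] ⇒ [20, 53]
  SqiX GAGT/4: at [15, 31, 59, 78] ⇒ [19, 35, 63, 82]

All cut coordinates (distinct, sorted): [14, 19, 20, 28, 35, 38, 53, 63, 74, 82, 89, 98, 108, 117]

Fragment lengths:
  14→19: 5 bp
  19→20: 1 bp
  20→28: 8 bp
  28→35: 7 bp
  35→38: 3 bp
  38→53: 15 bp
  53→63: 10 bp
  63→74: 11 bp
  74→82: 8 bp
  82→89: 7 bp
  89→98: 9 bp
  98→108: 10 bp
  108→117: 9 bp
  117→14 (wrap): 133-117+14 = 30 bp

[1,3,5,7,7,8,8,9,9,10,10,11,15,30]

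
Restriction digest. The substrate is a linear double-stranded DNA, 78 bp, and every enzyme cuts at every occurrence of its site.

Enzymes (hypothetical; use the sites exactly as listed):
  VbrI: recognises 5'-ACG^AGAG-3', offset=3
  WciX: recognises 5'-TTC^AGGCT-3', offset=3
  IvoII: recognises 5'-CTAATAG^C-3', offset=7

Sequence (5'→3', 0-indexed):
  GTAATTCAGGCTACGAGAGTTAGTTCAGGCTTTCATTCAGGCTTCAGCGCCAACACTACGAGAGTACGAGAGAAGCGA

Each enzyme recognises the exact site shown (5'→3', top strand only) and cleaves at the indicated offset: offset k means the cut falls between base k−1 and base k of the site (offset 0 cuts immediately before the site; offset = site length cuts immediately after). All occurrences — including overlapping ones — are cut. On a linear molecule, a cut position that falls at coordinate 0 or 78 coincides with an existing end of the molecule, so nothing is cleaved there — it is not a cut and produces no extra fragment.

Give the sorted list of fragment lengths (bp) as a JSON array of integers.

[7,8,8,10,11,12,22]

Per-enzyme occurrences:
  VbrI (ACGAGAG, off=3): starts [12, 57, 65] → cuts [15, 60, 68]
  WciX (TTCAGGCT, off=3): starts [4, 23, 35] → cuts [7, 26, 38]
  IvoII (CTAATAGC, off=7): no sites

Pooled cuts: [7, 15, 26, 38, 60, 68]

Fragments:
  [0,7): 7 bp
  [7,15): 8 bp
  [15,26): 11 bp
  [26,38): 12 bp
  [38,60): 22 bp
  [60,68): 8 bp
  [68,78): 10 bp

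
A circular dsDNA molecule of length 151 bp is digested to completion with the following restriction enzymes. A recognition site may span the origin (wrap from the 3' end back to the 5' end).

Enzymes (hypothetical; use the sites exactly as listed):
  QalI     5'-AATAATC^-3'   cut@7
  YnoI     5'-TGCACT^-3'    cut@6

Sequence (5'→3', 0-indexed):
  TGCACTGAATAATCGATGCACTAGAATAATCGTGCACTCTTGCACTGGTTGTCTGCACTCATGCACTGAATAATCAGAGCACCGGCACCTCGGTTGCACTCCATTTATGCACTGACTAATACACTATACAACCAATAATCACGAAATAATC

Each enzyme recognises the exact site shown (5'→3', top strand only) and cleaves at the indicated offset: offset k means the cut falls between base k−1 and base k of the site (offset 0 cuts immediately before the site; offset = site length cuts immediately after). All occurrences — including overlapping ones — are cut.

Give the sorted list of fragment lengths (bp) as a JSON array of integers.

[6,7,8,8,8,8,8,9,11,13,13,25,27]

Site scan:
  QalI AATAATC/7: at [7, 24, 68, 133, 144] ⇒ [0, 14, 31, 75, 140]
  YnoI TGCACT/6: at [0, 16, 32, 40, 53, 61, 94, 107] ⇒ [6, 22, 38, 46, 59, 67, 100, 113]

Pooled cuts: [0, 6, 14, 22, 31, 38, 46, 59, 67, 75, 100, 113, 140]

Fragment lengths:
  0→6: 6 bp
  6→14: 8 bp
  14→22: 8 bp
  22→31: 9 bp
  31→38: 7 bp
  38→46: 8 bp
  46→59: 13 bp
  59→67: 8 bp
  67→75: 8 bp
  75→100: 25 bp
  100→113: 13 bp
  113→140: 27 bp
  140→0 (wrap): 151-140+0 = 11 bp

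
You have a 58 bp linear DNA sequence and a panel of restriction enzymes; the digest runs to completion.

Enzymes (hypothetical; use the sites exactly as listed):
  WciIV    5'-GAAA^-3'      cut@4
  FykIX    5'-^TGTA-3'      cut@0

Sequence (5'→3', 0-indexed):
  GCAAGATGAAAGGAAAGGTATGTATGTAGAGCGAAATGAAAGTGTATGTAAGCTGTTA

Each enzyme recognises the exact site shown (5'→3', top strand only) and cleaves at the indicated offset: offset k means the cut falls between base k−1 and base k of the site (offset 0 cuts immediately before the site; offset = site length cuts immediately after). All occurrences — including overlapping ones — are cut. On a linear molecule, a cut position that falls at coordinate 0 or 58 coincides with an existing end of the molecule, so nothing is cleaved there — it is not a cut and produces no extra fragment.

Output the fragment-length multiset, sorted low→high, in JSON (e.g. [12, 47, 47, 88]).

Scan for sites:
  WciIV (GAAA, off=4): starts [7, 12, 32, 37] → cuts [11, 16, 36, 41]
  FykIX (TGTA, off=0): starts [20, 24, 42, 46] → cuts [20, 24, 42, 46]

All cut coordinates (distinct, sorted): [11, 16, 20, 24, 36, 41, 42, 46]

Fragment lengths:
  [0,11): 11 bp
  [11,16): 5 bp
  [16,20): 4 bp
  [20,24): 4 bp
  [24,36): 12 bp
  [36,41): 5 bp
  [41,42): 1 bp
  [42,46): 4 bp
  [46,58): 12 bp

[1,4,4,4,5,5,11,12,12]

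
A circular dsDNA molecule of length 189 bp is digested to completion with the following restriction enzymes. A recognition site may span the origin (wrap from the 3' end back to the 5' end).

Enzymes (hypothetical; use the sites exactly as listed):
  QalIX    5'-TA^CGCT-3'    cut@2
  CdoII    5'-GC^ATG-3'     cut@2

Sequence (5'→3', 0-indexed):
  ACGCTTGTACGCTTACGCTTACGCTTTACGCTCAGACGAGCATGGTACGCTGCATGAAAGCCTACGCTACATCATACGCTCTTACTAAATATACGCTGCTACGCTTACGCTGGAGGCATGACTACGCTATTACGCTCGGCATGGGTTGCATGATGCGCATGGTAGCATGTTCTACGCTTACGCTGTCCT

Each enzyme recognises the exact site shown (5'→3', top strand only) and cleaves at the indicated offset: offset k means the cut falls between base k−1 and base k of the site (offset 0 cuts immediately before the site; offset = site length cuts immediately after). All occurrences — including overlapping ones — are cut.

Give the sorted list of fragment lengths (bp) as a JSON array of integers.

Site scan:
  QalIX TACGCT/2: at [7, 13, 19, 26, 45, 62, 74, 91, 99, 105, 122, 130, 172, 178, 188] ⇒ [1, 9, 15, 21, 28, 47, 64, 76, 93, 101, 107, 124, 132, 174, 180]
  CdoII GCATG/2: at [39, 51, 115, 138, 147, 156, 164] ⇒ [41, 53, 117, 140, 149, 158, 166]

Pooled cuts: [1, 9, 15, 21, 28, 41, 47, 53, 64, 76, 93, 101, 107, 117, 124, 132, 140, 149, 158, 166, 174, 180]

Fragments:
  1→9: 8 bp
  9→15: 6 bp
  15→21: 6 bp
  21→28: 7 bp
  28→41: 13 bp
  41→47: 6 bp
  47→53: 6 bp
  53→64: 11 bp
  64→76: 12 bp
  76→93: 17 bp
  93→101: 8 bp
  101→107: 6 bp
  107→117: 10 bp
  117→124: 7 bp
  124→132: 8 bp
  132→140: 8 bp
  140→149: 9 bp
  149→158: 9 bp
  158→166: 8 bp
  166→174: 8 bp
  174→180: 6 bp
  180→1 (wrap): 189-180+1 = 10 bp

[6,6,6,6,6,6,7,7,8,8,8,8,8,8,9,9,10,10,11,12,13,17]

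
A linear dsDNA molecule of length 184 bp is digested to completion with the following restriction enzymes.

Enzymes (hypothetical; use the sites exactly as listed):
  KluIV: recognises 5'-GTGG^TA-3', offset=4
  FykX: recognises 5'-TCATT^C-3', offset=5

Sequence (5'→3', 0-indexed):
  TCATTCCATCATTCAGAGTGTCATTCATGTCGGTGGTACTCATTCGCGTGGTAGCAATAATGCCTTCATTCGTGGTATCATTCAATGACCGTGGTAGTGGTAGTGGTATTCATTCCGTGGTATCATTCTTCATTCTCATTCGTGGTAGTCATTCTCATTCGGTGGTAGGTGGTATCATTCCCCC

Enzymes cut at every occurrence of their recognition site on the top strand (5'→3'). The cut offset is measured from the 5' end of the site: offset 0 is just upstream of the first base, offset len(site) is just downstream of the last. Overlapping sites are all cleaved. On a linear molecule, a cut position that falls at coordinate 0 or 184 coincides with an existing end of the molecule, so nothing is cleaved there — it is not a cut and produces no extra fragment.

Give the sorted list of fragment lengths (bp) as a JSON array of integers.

[5,5,5,5,6,6,6,6,6,6,7,7,7,7,7,7,8,8,8,8,11,12,12,19]

Scan for sites:
  KluIV (GTGGTA, off=4): starts [32, 47, 71, 90, 96, 102, 116, 141, 161, 168] → cuts [36, 51, 75, 94, 100, 106, 120, 145, 165, 172]
  FykX (TCATTC, off=5): starts [0, 8, 20, 39, 65, 77, 109, 122, 129, 135, 148, 154, 174] → cuts [5, 13, 25, 44, 70, 82, 114, 127, 134, 140, 153, 159, 179]

Pooled cuts: [5, 13, 25, 36, 44, 51, 70, 75, 82, 94, 100, 106, 114, 120, 127, 134, 140, 145, 153, 159, 165, 172, 179]

Fragment lengths:
  [0,5): 5 bp
  [5,13): 8 bp
  [13,25): 12 bp
  [25,36): 11 bp
  [36,44): 8 bp
  [44,51): 7 bp
  [51,70): 19 bp
  [70,75): 5 bp
  [75,82): 7 bp
  [82,94): 12 bp
  [94,100): 6 bp
  [100,106): 6 bp
  [106,114): 8 bp
  [114,120): 6 bp
  [120,127): 7 bp
  [127,134): 7 bp
  [134,140): 6 bp
  [140,145): 5 bp
  [145,153): 8 bp
  [153,159): 6 bp
  [159,165): 6 bp
  [165,172): 7 bp
  [172,179): 7 bp
  [179,184): 5 bp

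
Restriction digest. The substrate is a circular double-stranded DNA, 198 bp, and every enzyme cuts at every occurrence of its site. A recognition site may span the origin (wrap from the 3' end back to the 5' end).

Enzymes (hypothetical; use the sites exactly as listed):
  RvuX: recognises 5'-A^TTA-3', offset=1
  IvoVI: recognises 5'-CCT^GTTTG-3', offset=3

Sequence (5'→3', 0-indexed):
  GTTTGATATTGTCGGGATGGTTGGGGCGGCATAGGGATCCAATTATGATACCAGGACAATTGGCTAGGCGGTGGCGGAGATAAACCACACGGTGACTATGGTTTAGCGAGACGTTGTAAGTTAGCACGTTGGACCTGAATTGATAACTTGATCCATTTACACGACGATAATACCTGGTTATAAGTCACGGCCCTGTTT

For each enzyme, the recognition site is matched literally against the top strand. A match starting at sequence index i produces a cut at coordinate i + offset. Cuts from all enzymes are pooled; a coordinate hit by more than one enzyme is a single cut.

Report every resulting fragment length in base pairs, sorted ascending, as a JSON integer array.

Scan for sites:
  RvuX ATTA/1: at [41] ⇒ [42]
  IvoVI CCTGTTTG/3: at [191] ⇒ [194]

All cut coordinates (distinct, sorted): [42, 194]

Fragment lengths:
  42→194: 152 bp
  194→42 (wrap): 198-194+42 = 46 bp

[46,152]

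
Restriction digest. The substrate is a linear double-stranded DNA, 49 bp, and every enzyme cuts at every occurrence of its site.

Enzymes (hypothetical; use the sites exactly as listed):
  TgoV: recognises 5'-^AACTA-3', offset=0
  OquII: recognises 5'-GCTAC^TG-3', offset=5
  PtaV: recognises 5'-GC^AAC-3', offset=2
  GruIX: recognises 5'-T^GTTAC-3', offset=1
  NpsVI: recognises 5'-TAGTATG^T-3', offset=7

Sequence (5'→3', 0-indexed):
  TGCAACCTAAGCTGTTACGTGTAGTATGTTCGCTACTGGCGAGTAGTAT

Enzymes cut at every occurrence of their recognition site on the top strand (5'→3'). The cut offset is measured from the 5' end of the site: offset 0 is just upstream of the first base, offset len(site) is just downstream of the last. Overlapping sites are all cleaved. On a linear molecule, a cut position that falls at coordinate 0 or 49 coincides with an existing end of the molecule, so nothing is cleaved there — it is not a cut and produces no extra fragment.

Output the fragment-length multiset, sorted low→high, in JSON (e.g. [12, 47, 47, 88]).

[3,8,10,13,15]

Site scan:
  TgoV (AACTA, off=0): no sites
  OquII GCTACTG/5: at [31] ⇒ [36]
  PtaV GCAAC/2: at [1] ⇒ [3]
  GruIX TGTTAC/1: at [12] ⇒ [13]
  NpsVI TAGTATGT/7: at [21] ⇒ [28]

All cut coordinates (distinct, sorted): [3, 13, 28, 36]

Fragment lengths:
  [0,3): 3 bp
  [3,13): 10 bp
  [13,28): 15 bp
  [28,36): 8 bp
  [36,49): 13 bp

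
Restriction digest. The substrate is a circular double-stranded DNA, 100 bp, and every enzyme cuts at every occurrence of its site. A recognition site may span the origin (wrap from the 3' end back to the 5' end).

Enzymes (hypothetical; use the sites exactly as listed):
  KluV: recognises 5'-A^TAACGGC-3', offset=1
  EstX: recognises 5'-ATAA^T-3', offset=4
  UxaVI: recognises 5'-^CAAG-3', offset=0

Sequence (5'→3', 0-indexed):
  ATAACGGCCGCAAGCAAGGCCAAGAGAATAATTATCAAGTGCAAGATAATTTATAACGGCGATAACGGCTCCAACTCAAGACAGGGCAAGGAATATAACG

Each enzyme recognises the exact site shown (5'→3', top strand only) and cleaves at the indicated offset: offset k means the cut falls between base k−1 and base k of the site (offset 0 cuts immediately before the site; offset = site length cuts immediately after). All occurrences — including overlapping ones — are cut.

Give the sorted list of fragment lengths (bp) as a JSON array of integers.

Per-enzyme occurrences:
  KluV (ATAACGGC, off=1): starts [0, 52, 61] → cuts [1, 53, 62]
  EstX (ATAAT, off=4): starts [27, 45] → cuts [31, 49]
  UxaVI (CAAG, off=0): starts [10, 14, 20, 35, 41, 76, 86] → cuts [10, 14, 20, 35, 41, 76, 86]

All cut coordinates (distinct, sorted): [1, 10, 14, 20, 31, 35, 41, 49, 53, 62, 76, 86]

Fragments:
  1→10: 9 bp
  10→14: 4 bp
  14→20: 6 bp
  20→31: 11 bp
  31→35: 4 bp
  35→41: 6 bp
  41→49: 8 bp
  49→53: 4 bp
  53→62: 9 bp
  62→76: 14 bp
  76→86: 10 bp
  86→1 (wrap): 100-86+1 = 15 bp

[4,4,4,6,6,8,9,9,10,11,14,15]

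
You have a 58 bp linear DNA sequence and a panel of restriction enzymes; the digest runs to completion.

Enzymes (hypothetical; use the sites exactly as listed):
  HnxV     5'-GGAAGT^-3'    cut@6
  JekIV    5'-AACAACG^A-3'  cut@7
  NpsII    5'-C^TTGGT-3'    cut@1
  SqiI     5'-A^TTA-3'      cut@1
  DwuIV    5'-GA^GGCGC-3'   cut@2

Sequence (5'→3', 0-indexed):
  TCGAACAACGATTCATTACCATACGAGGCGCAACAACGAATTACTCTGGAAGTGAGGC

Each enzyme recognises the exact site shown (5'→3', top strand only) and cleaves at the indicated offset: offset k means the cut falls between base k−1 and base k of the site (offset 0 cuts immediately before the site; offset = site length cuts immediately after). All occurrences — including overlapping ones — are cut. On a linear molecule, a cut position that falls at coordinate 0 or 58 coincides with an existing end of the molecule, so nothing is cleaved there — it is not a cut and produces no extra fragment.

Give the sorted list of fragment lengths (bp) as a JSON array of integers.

[2,5,5,10,11,12,13]

Site scan:
  HnxV (GGAAGT, off=6): starts [47] → cuts [53]
  JekIV (AACAACGA, off=7): starts [3, 31] → cuts [10, 38]
  NpsII (CTTGGT, off=1): no sites
  SqiI (ATTA, off=1): starts [14, 39] → cuts [15, 40]
  DwuIV (GAGGCGC, off=2): starts [24] → cuts [26]

All cut coordinates (distinct, sorted): [10, 15, 26, 38, 40, 53]

Fragment lengths:
  [0,10): 10 bp
  [10,15): 5 bp
  [15,26): 11 bp
  [26,38): 12 bp
  [38,40): 2 bp
  [40,53): 13 bp
  [53,58): 5 bp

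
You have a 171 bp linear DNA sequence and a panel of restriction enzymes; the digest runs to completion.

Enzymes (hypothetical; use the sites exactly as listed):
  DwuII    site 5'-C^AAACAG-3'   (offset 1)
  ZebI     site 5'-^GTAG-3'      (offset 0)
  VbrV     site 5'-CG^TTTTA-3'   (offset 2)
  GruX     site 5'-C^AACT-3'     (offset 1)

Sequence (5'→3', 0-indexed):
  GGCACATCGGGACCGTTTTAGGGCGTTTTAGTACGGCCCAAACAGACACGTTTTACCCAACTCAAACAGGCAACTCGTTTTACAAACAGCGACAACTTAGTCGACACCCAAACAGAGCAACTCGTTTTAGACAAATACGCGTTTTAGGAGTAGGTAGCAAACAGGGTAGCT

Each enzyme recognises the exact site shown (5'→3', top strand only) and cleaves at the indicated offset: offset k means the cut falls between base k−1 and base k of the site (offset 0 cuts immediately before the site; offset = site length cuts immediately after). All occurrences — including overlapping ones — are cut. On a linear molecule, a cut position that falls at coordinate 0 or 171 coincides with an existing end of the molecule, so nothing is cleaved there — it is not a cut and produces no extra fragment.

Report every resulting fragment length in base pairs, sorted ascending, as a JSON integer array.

[4,5,5,6,6,6,6,7,8,8,8,9,10,10,11,14,15,16,17]

Scan for sites:
  DwuII CAAACAG/1: at [38, 62, 82, 108, 157] ⇒ [39, 63, 83, 109, 158]
  ZebI GTAG/0: at [149, 153, 165] ⇒ [149, 153, 165]
  VbrV CGTTTTA/2: at [13, 23, 48, 75, 122, 139] ⇒ [15, 25, 50, 77, 124, 141]
  GruX CAACT/1: at [57, 70, 92, 117] ⇒ [58, 71, 93, 118]

All cut coordinates (distinct, sorted): [15, 25, 39, 50, 58, 63, 71, 77, 83, 93, 109, 118, 124, 141, 149, 153, 158, 165]

Fragment lengths:
  [0,15): 15 bp
  [15,25): 10 bp
  [25,39): 14 bp
  [39,50): 11 bp
  [50,58): 8 bp
  [58,63): 5 bp
  [63,71): 8 bp
  [71,77): 6 bp
  [77,83): 6 bp
  [83,93): 10 bp
  [93,109): 16 bp
  [109,118): 9 bp
  [118,124): 6 bp
  [124,141): 17 bp
  [141,149): 8 bp
  [149,153): 4 bp
  [153,158): 5 bp
  [158,165): 7 bp
  [165,171): 6 bp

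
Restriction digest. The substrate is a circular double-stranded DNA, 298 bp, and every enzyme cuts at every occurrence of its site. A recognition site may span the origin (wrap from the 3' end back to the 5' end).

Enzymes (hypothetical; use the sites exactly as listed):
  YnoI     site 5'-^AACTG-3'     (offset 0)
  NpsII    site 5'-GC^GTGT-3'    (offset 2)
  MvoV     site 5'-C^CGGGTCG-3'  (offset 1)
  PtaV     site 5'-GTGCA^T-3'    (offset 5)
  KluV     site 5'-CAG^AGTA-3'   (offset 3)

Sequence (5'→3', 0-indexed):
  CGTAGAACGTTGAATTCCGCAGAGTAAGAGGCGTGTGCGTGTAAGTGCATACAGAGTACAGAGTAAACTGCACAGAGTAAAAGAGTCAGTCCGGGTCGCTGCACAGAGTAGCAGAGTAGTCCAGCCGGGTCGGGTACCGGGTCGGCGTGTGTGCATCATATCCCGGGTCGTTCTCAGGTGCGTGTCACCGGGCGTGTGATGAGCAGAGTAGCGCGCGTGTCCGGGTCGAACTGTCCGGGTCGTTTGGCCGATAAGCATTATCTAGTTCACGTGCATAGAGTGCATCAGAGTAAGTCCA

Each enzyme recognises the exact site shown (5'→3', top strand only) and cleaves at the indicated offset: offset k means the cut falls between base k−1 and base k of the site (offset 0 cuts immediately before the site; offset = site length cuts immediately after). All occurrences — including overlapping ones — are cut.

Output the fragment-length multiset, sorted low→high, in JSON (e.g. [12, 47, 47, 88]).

[4,4,5,5,6,7,7,7,8,8,9,9,9,10,10,10,11,11,12,12,13,15,16,18,32,40]

Site scan:
  YnoI (AACTG, off=0): starts [65, 228] → cuts [65, 228]
  NpsII (GCGTGT, off=2): starts [30, 36, 144, 179, 191, 214] → cuts [32, 38, 146, 181, 193, 216]
  MvoV (CCGGGTCG, off=1): starts [90, 124, 136, 162, 220, 234] → cuts [91, 125, 137, 163, 221, 235]
  PtaV (GTGCAT, off=5): starts [44, 150, 270, 279] → cuts [49, 155, 275, 284]
  KluV (CAGAGTA, off=3): starts [19, 51, 58, 72, 103, 111, 203, 285] → cuts [22, 54, 61, 75, 106, 114, 206, 288]

Pooled cuts: [22, 32, 38, 49, 54, 61, 65, 75, 91, 106, 114, 125, 137, 146, 155, 163, 181, 193, 206, 216, 221, 228, 235, 275, 284, 288]

Fragments:
  22→32: 10 bp
  32→38: 6 bp
  38→49: 11 bp
  49→54: 5 bp
  54→61: 7 bp
  61→65: 4 bp
  65→75: 10 bp
  75→91: 16 bp
  91→106: 15 bp
  106→114: 8 bp
  114→125: 11 bp
  125→137: 12 bp
  137→146: 9 bp
  146→155: 9 bp
  155→163: 8 bp
  163→181: 18 bp
  181→193: 12 bp
  193→206: 13 bp
  206→216: 10 bp
  216→221: 5 bp
  221→228: 7 bp
  228→235: 7 bp
  235→275: 40 bp
  275→284: 9 bp
  284→288: 4 bp
  288→22 (wrap): 298-288+22 = 32 bp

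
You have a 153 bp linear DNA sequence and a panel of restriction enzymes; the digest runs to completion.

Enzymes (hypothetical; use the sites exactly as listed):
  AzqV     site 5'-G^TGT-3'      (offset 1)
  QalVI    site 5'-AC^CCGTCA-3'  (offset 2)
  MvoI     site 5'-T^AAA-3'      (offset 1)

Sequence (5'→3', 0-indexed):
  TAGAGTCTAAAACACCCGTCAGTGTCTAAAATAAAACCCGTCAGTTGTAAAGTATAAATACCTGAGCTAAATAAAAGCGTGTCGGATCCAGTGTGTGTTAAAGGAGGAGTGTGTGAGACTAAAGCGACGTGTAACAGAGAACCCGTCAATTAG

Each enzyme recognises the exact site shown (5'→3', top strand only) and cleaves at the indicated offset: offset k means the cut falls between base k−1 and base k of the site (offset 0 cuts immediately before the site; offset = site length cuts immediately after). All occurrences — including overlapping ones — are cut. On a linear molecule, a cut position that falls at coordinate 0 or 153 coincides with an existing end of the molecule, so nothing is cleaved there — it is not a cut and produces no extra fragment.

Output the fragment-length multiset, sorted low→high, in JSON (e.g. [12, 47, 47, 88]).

Scan for sites:
  AzqV (GTGT, off=1): starts [21, 78, 90, 92, 94, 108, 110, 128] → cuts [22, 79, 91, 93, 95, 109, 111, 129]
  QalVI (ACCCGTCA, off=2): starts [13, 35, 140] → cuts [15, 37, 142]
  MvoI (TAAA, off=1): starts [7, 26, 31, 47, 54, 67, 71, 98, 119] → cuts [8, 27, 32, 48, 55, 68, 72, 99, 120]

Pooled cuts: [8, 15, 22, 27, 32, 37, 48, 55, 68, 72, 79, 91, 93, 95, 99, 109, 111, 120, 129, 142]

Fragments:
  [0,8): 8 bp
  [8,15): 7 bp
  [15,22): 7 bp
  [22,27): 5 bp
  [27,32): 5 bp
  [32,37): 5 bp
  [37,48): 11 bp
  [48,55): 7 bp
  [55,68): 13 bp
  [68,72): 4 bp
  [72,79): 7 bp
  [79,91): 12 bp
  [91,93): 2 bp
  [93,95): 2 bp
  [95,99): 4 bp
  [99,109): 10 bp
  [109,111): 2 bp
  [111,120): 9 bp
  [120,129): 9 bp
  [129,142): 13 bp
  [142,153): 11 bp

[2,2,2,4,4,5,5,5,7,7,7,7,8,9,9,10,11,11,12,13,13]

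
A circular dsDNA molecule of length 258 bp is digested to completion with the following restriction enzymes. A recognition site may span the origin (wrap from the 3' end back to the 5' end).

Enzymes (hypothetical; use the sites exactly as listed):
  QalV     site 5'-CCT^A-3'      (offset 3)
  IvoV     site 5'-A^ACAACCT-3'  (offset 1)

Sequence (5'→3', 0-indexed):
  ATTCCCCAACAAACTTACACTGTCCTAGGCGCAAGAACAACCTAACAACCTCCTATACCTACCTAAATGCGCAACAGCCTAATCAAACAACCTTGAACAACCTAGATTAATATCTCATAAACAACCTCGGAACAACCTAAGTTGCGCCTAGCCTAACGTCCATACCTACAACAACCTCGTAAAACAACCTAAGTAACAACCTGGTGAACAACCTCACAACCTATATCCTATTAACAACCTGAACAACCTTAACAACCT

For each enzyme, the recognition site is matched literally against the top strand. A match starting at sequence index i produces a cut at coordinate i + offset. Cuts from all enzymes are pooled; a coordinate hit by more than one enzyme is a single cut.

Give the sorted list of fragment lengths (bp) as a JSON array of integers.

[1,3,4,4,5,5,6,6,7,7,7,7,7,7,9,9,10,10,10,11,11,12,13,13,15,16,17,26]

Per-enzyme occurrences:
  QalV CCTA/3: at [23, 40, 51, 57, 61, 77, 100, 135, 146, 151, 164, 187, 219, 226, 255] ⇒ [0, 26, 43, 54, 60, 64, 80, 103, 138, 149, 154, 167, 190, 222, 229]
  IvoV AACAACCT/1: at [35, 43, 85, 95, 119, 130, 169, 182, 194, 206, 232, 241, 250] ⇒ [36, 44, 86, 96, 120, 131, 170, 183, 195, 207, 233, 242, 251]

Pooled cuts: [0, 26, 36, 43, 44, 54, 60, 64, 80, 86, 96, 103, 120, 131, 138, 149, 154, 167, 170, 183, 190, 195, 207, 222, 229, 233, 242, 251]

Fragments:
  0→26: 26 bp
  26→36: 10 bp
  36→43: 7 bp
  43→44: 1 bp
  44→54: 10 bp
  54→60: 6 bp
  60→64: 4 bp
  64→80: 16 bp
  80→86: 6 bp
  86→96: 10 bp
  96→103: 7 bp
  103→120: 17 bp
  120→131: 11 bp
  131→138: 7 bp
  138→149: 11 bp
  149→154: 5 bp
  154→167: 13 bp
  167→170: 3 bp
  170→183: 13 bp
  183→190: 7 bp
  190→195: 5 bp
  195→207: 12 bp
  207→222: 15 bp
  222→229: 7 bp
  229→233: 4 bp
  233→242: 9 bp
  242→251: 9 bp
  251→0 (wrap): 258-251+0 = 7 bp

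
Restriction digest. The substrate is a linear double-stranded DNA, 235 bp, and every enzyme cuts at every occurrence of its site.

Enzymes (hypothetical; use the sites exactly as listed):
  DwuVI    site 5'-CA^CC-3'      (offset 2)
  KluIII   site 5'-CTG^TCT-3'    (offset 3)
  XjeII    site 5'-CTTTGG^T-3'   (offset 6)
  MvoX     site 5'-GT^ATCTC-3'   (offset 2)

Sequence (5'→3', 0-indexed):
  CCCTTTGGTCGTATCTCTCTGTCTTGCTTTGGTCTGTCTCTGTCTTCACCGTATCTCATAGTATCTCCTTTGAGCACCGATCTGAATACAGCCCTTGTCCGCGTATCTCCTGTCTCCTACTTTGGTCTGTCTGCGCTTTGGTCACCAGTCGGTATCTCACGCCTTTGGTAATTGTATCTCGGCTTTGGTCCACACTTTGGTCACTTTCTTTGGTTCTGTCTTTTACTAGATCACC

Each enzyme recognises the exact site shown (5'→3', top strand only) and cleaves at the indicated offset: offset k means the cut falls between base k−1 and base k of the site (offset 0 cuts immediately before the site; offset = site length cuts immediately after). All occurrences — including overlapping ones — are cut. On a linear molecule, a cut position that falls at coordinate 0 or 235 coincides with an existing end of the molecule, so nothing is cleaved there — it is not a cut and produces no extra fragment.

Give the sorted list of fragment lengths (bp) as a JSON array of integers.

Scan for sites:
  DwuVI (CACC, off=2): starts [46, 74, 142, 231] → cuts [48, 76, 144, 233]
  KluIII (CTGTCT, off=3): starts [18, 33, 39, 109, 126, 215] → cuts [21, 36, 42, 112, 129, 218]
  XjeII (CTTTGGT, off=6): starts [2, 26, 119, 135, 162, 182, 194, 207] → cuts [8, 32, 125, 141, 168, 188, 200, 213]
  MvoX (GTATCTC, off=2): starts [10, 50, 60, 102, 151, 173] → cuts [12, 52, 62, 104, 153, 175]

All cut coordinates (distinct, sorted): [8, 12, 21, 32, 36, 42, 48, 52, 62, 76, 104, 112, 125, 129, 141, 144, 153, 168, 175, 188, 200, 213, 218, 233]

Fragment lengths:
  [0,8): 8 bp
  [8,12): 4 bp
  [12,21): 9 bp
  [21,32): 11 bp
  [32,36): 4 bp
  [36,42): 6 bp
  [42,48): 6 bp
  [48,52): 4 bp
  [52,62): 10 bp
  [62,76): 14 bp
  [76,104): 28 bp
  [104,112): 8 bp
  [112,125): 13 bp
  [125,129): 4 bp
  [129,141): 12 bp
  [141,144): 3 bp
  [144,153): 9 bp
  [153,168): 15 bp
  [168,175): 7 bp
  [175,188): 13 bp
  [188,200): 12 bp
  [200,213): 13 bp
  [213,218): 5 bp
  [218,233): 15 bp
  [233,235): 2 bp

[2,3,4,4,4,4,5,6,6,7,8,8,9,9,10,11,12,12,13,13,13,14,15,15,28]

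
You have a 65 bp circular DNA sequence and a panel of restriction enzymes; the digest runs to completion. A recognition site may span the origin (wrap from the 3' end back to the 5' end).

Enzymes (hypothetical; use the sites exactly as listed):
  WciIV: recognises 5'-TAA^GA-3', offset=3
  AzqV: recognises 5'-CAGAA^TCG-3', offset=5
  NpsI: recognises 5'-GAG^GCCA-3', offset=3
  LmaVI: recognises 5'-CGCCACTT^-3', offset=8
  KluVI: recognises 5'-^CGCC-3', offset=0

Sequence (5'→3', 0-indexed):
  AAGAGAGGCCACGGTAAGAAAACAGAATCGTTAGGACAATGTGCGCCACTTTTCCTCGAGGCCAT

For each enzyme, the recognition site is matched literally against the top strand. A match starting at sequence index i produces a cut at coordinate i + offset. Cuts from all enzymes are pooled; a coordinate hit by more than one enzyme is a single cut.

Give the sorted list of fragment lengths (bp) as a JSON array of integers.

[5,7,8,9,10,10,16]

Per-enzyme occurrences:
  WciIV (TAAGA, off=3): starts [14, 64] → cuts [2, 17]
  AzqV (CAGAATCG, off=5): starts [22] → cuts [27]
  NpsI (GAGGCCA, off=3): starts [4, 57] → cuts [7, 60]
  LmaVI (CGCCACTT, off=8): starts [43] → cuts [51]
  KluVI (CGCC, off=0): starts [43] → cuts [43]

Pooled cuts: [2, 7, 17, 27, 43, 51, 60]

Fragments:
  2→7: 5 bp
  7→17: 10 bp
  17→27: 10 bp
  27→43: 16 bp
  43→51: 8 bp
  51→60: 9 bp
  60→2 (wrap): 65-60+2 = 7 bp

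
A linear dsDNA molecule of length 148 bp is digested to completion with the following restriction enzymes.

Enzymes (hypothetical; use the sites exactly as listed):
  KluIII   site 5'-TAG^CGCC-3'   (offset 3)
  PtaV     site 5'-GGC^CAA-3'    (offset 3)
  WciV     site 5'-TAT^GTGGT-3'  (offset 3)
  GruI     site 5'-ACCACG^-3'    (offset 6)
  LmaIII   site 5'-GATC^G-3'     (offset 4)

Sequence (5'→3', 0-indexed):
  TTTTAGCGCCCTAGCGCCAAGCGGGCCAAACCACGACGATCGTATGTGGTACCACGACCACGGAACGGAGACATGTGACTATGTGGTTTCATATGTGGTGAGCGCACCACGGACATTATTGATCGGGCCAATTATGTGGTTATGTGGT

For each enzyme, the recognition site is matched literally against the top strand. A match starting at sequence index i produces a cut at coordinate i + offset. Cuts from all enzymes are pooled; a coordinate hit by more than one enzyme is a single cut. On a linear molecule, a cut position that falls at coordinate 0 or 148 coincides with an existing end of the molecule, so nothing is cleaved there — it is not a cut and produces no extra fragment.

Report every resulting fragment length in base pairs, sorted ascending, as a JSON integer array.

[4,4,5,6,6,6,7,8,8,9,11,12,12,13,17,20]

Scan for sites:
  KluIII (TAGCGCC, off=3): starts [3, 11] → cuts [6, 14]
  PtaV (GGCCAA, off=3): starts [23, 125] → cuts [26, 128]
  WciV (TATGTGGT, off=3): starts [42, 79, 91, 132, 140] → cuts [45, 82, 94, 135, 143]
  GruI (ACCACG, off=6): starts [29, 50, 56, 105] → cuts [35, 56, 62, 111]
  LmaIII (GATCG, off=4): starts [37, 120] → cuts [41, 124]

Pooled cuts: [6, 14, 26, 35, 41, 45, 56, 62, 82, 94, 111, 124, 128, 135, 143]

Fragments:
  [0,6): 6 bp
  [6,14): 8 bp
  [14,26): 12 bp
  [26,35): 9 bp
  [35,41): 6 bp
  [41,45): 4 bp
  [45,56): 11 bp
  [56,62): 6 bp
  [62,82): 20 bp
  [82,94): 12 bp
  [94,111): 17 bp
  [111,124): 13 bp
  [124,128): 4 bp
  [128,135): 7 bp
  [135,143): 8 bp
  [143,148): 5 bp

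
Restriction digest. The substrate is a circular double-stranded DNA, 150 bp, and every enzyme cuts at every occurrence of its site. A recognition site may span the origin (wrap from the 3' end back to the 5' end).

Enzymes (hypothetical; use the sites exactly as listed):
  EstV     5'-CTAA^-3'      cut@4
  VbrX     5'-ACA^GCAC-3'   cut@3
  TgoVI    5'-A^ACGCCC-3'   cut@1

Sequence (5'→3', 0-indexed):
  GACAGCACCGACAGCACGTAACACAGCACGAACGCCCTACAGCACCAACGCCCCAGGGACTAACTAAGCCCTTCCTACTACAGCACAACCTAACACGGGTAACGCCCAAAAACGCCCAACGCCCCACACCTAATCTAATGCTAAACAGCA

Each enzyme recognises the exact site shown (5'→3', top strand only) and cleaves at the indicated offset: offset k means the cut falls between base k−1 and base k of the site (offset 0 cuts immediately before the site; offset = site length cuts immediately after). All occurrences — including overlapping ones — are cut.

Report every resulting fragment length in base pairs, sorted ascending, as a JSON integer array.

Scan for sites:
  EstV (CTAA, off=4): starts [59, 63, 89, 129, 134, 140] → cuts [63, 67, 93, 133, 138, 144]
  VbrX (ACAGCAC, off=3): starts [1, 10, 22, 38, 79] → cuts [4, 13, 25, 41, 82]
  TgoVI (AACGCCC, off=1): starts [30, 46, 100, 110, 117] → cuts [31, 47, 101, 111, 118]

Pooled cuts: [4, 13, 25, 31, 41, 47, 63, 67, 82, 93, 101, 111, 118, 133, 138, 144]

Fragment lengths:
  4→13: 9 bp
  13→25: 12 bp
  25→31: 6 bp
  31→41: 10 bp
  41→47: 6 bp
  47→63: 16 bp
  63→67: 4 bp
  67→82: 15 bp
  82→93: 11 bp
  93→101: 8 bp
  101→111: 10 bp
  111→118: 7 bp
  118→133: 15 bp
  133→138: 5 bp
  138→144: 6 bp
  144→4 (wrap): 150-144+4 = 10 bp

[4,5,6,6,6,7,8,9,10,10,10,11,12,15,15,16]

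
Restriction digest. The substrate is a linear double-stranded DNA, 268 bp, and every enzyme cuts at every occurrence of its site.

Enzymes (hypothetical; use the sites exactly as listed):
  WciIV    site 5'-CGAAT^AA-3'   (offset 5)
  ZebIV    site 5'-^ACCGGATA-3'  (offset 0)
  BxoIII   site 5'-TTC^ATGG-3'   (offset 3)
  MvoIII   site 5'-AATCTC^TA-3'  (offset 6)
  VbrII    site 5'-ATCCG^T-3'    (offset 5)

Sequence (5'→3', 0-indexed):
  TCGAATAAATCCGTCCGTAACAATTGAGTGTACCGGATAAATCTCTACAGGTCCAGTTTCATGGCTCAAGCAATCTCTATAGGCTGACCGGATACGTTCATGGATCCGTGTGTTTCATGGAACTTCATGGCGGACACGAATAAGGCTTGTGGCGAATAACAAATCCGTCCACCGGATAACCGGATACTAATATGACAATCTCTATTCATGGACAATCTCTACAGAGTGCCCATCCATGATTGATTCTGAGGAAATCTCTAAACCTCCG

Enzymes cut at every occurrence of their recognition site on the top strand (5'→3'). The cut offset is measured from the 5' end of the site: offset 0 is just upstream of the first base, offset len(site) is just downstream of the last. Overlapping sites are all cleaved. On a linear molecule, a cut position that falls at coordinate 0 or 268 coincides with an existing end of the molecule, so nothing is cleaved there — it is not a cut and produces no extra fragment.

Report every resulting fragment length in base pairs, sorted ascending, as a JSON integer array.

Per-enzyme occurrences:
  WciIV (CGAATAA, off=5): starts [1, 136, 152] → cuts [6, 141, 157]
  ZebIV (ACCGGATA, off=0): starts [31, 86, 170, 178] → cuts [31, 86, 170, 178]
  BxoIII (TTCATGG, off=3): starts [57, 96, 113, 123, 204] → cuts [60, 99, 116, 126, 207]
  MvoIII (AATCTCTA, off=6): starts [39, 71, 196, 213, 252] → cuts [45, 77, 202, 219, 258]
  VbrII (ATCCGT, off=5): starts [8, 103, 162] → cuts [13, 108, 167]

Pooled cuts: [6, 13, 31, 45, 60, 77, 86, 99, 108, 116, 126, 141, 157, 167, 170, 178, 202, 207, 219, 258]

Fragment lengths:
  [0,6): 6 bp
  [6,13): 7 bp
  [13,31): 18 bp
  [31,45): 14 bp
  [45,60): 15 bp
  [60,77): 17 bp
  [77,86): 9 bp
  [86,99): 13 bp
  [99,108): 9 bp
  [108,116): 8 bp
  [116,126): 10 bp
  [126,141): 15 bp
  [141,157): 16 bp
  [157,167): 10 bp
  [167,170): 3 bp
  [170,178): 8 bp
  [178,202): 24 bp
  [202,207): 5 bp
  [207,219): 12 bp
  [219,258): 39 bp
  [258,268): 10 bp

[3,5,6,7,8,8,9,9,10,10,10,12,13,14,15,15,16,17,18,24,39]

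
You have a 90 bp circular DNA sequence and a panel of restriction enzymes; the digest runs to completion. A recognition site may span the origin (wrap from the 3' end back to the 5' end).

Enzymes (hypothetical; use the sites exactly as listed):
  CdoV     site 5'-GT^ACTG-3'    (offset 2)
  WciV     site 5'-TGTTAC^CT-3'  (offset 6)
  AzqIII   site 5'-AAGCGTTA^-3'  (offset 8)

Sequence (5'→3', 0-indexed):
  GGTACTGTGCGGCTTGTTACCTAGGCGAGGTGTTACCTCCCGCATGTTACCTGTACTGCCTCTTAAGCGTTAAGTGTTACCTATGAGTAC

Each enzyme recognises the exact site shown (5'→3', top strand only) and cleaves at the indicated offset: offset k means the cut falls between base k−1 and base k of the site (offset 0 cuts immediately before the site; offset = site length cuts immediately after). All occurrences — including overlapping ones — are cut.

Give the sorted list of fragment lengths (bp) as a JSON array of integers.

[4,8,13,14,16,17,18]

Per-enzyme occurrences:
  CdoV GTACTG/2: at [1, 52] ⇒ [3, 54]
  WciV TGTTACCT/6: at [14, 30, 44, 74] ⇒ [20, 36, 50, 80]
  AzqIII AAGCGTTA/8: at [64] ⇒ [72]

All cut coordinates (distinct, sorted): [3, 20, 36, 50, 54, 72, 80]

Fragments:
  3→20: 17 bp
  20→36: 16 bp
  36→50: 14 bp
  50→54: 4 bp
  54→72: 18 bp
  72→80: 8 bp
  80→3 (wrap): 90-80+3 = 13 bp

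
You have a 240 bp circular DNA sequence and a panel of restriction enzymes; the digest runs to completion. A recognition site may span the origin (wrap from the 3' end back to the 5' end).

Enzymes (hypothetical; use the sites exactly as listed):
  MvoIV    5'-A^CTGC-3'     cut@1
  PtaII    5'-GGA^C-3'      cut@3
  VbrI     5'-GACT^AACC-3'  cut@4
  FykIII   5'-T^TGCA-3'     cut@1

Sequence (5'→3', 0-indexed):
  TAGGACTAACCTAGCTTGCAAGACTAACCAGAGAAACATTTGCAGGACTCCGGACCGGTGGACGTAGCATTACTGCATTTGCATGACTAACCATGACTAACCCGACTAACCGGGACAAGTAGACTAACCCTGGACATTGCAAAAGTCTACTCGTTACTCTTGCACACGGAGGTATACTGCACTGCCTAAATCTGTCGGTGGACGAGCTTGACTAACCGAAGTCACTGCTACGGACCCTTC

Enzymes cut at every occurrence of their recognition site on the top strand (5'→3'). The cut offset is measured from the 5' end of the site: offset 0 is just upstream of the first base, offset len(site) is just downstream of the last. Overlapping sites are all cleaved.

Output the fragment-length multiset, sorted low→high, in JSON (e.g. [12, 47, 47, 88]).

Scan for sites:
  MvoIV ACTGC/1: at [71, 175, 180, 223] ⇒ [72, 176, 181, 224]
  PtaII GGAC/3: at [2, 44, 51, 59, 112, 131, 199, 231] ⇒ [5, 47, 54, 62, 115, 134, 202, 234]
  VbrI GACTAACC/4: at [3, 21, 84, 94, 103, 121, 209] ⇒ [7, 25, 88, 98, 107, 125, 213]
  FykIII TTGCA/1: at [15, 39, 78, 136, 159] ⇒ [16, 40, 79, 137, 160]

Pooled cuts: [5, 7, 16, 25, 40, 47, 54, 62, 72, 79, 88, 98, 107, 115, 125, 134, 137, 160, 176, 181, 202, 213, 224, 234]

Fragments:
  5→7: 2 bp
  7→16: 9 bp
  16→25: 9 bp
  25→40: 15 bp
  40→47: 7 bp
  47→54: 7 bp
  54→62: 8 bp
  62→72: 10 bp
  72→79: 7 bp
  79→88: 9 bp
  88→98: 10 bp
  98→107: 9 bp
  107→115: 8 bp
  115→125: 10 bp
  125→134: 9 bp
  134→137: 3 bp
  137→160: 23 bp
  160→176: 16 bp
  176→181: 5 bp
  181→202: 21 bp
  202→213: 11 bp
  213→224: 11 bp
  224→234: 10 bp
  234→5 (wrap): 240-234+5 = 11 bp

[2,3,5,7,7,7,8,8,9,9,9,9,9,10,10,10,10,11,11,11,15,16,21,23]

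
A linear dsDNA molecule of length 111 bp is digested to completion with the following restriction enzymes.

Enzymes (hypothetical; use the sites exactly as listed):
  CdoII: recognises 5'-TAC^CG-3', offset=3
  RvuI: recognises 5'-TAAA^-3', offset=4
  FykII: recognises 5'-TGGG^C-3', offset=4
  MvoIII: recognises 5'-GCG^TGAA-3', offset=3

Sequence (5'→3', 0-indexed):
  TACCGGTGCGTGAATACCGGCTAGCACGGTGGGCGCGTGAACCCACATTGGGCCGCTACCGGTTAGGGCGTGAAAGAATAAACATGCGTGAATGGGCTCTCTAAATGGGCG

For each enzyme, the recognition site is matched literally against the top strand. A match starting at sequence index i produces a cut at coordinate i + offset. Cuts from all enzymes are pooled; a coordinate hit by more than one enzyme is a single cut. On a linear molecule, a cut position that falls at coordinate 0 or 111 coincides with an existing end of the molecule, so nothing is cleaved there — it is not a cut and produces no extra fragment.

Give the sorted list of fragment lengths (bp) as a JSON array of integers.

Per-enzyme occurrences:
  CdoII (TACCG, off=3): starts [0, 14, 56] → cuts [3, 17, 59]
  RvuI (TAAA, off=4): starts [78, 101] → cuts [82, 105]
  FykII (TGGGC, off=4): starts [29, 48, 92, 105] → cuts [33, 52, 96, 109]
  MvoIII (GCGTGAA, off=3): starts [7, 34, 67, 85] → cuts [10, 37, 70, 88]

All cut coordinates (distinct, sorted): [3, 10, 17, 33, 37, 52, 59, 70, 82, 88, 96, 105, 109]

Fragments:
  [0,3): 3 bp
  [3,10): 7 bp
  [10,17): 7 bp
  [17,33): 16 bp
  [33,37): 4 bp
  [37,52): 15 bp
  [52,59): 7 bp
  [59,70): 11 bp
  [70,82): 12 bp
  [82,88): 6 bp
  [88,96): 8 bp
  [96,105): 9 bp
  [105,109): 4 bp
  [109,111): 2 bp

[2,3,4,4,6,7,7,7,8,9,11,12,15,16]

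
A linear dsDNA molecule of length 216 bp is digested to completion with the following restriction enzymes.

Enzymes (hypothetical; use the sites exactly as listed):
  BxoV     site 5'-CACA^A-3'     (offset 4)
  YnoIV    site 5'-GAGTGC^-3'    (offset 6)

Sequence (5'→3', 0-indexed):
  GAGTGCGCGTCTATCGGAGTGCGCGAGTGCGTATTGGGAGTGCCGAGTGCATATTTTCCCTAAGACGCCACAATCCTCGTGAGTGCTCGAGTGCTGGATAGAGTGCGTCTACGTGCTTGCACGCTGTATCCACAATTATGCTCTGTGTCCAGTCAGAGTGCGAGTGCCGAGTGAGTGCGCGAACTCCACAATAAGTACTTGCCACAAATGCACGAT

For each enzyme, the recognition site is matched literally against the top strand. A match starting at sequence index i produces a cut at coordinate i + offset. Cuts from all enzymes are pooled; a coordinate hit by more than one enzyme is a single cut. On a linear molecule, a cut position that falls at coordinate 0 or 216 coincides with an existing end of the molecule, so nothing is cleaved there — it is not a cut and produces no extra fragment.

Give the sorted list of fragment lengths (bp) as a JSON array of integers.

Per-enzyme occurrences:
  BxoV CACAA/4: at [68, 130, 186, 202] ⇒ [72, 134, 190, 206]
  YnoIV GAGTGC/6: at [0, 16, 24, 37, 44, 80, 88, 100, 155, 161, 172] ⇒ [6, 22, 30, 43, 50, 86, 94, 106, 161, 167, 178]

Pooled cuts: [6, 22, 30, 43, 50, 72, 86, 94, 106, 134, 161, 167, 178, 190, 206]

Fragments:
  [0,6): 6 bp
  [6,22): 16 bp
  [22,30): 8 bp
  [30,43): 13 bp
  [43,50): 7 bp
  [50,72): 22 bp
  [72,86): 14 bp
  [86,94): 8 bp
  [94,106): 12 bp
  [106,134): 28 bp
  [134,161): 27 bp
  [161,167): 6 bp
  [167,178): 11 bp
  [178,190): 12 bp
  [190,206): 16 bp
  [206,216): 10 bp

[6,6,7,8,8,10,11,12,12,13,14,16,16,22,27,28]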